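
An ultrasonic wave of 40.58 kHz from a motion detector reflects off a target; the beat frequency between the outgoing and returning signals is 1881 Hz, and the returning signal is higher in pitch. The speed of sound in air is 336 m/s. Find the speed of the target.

7.6 m/s

Double Doppler shift off a moving reflector: f₂ = f₀ · (v + u)/(v − u) (u > 0 toward emitter).
Returning signal is higher, so f₂ = f₀ + Δf = 40580 + 1881 = 42461 Hz.
Rearranging, u = v · (f₂ − f₀)/(f₂ + f₀) = 336 × 1881/83041 ≈ 7.6 m/s.
So the target is moving at 7.6 m/s toward the emitter.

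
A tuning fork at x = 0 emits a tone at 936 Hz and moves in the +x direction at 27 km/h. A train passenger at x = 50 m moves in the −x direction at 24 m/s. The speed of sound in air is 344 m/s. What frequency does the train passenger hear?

27 km/h = 7.5 m/s.
The observer lies on the +x side, so the source is heading toward the observer and the observer is heading toward the source.
Both move, so f' = f · (v + v_o)/(v − v_s).
f' = 936 × (344 + 24)/(344 − 7.5) = 936 × 368/336.5 ≈ 1024 Hz.

1024 Hz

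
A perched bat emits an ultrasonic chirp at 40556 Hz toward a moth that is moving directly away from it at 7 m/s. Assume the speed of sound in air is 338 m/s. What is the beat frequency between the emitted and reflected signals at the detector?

1646 Hz

The moth first receives the wave as a moving observer: f₁ = f₀ · (v − u)/v = 40556 × (338 − 7)/338 ≈ 39716 Hz.
The reflection then acts as a moving source: f₂ = f₁ · v/(v + u) ≈ 38910 Hz.
Beat frequency: |f₂ − f₀| = 2u·f₀/(v + u) = 2 × 7 × 40556/345 ≈ 1646 Hz.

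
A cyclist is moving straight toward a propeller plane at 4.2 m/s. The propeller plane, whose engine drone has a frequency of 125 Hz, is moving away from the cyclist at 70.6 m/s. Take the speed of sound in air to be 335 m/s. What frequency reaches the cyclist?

105 Hz

Both move, so f' = f · (v + v_o)/(v + v_s).
f' = 125 × (335 + 4.2)/(335 + 70.6) = 125 × 339.2/405.6 ≈ 105 Hz.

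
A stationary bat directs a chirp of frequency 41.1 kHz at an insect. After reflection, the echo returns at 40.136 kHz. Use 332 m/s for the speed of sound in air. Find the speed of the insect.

3.9 m/s

Double Doppler shift off a moving reflector: f₂ = f₀ · (v + u)/(v − u) (u > 0 toward emitter).
Rearranging, u = v · (f₂ − f₀)/(f₂ + f₀) = 332 × -0.964/81.236 ≈ -3.9 m/s.
So the insect is moving at 3.9 m/s away from the emitter.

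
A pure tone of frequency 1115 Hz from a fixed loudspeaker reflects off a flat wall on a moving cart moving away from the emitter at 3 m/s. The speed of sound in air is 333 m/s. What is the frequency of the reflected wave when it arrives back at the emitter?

1095 Hz

At the flat wall on a moving cart (a moving observer), f₁ = f₀ · (v − u)/v = 1115 × 330/333 ≈ 1105 Hz.
The reflection then acts as a moving source: f₂ = f₁ · v/(v + u) ≈ 1095 Hz.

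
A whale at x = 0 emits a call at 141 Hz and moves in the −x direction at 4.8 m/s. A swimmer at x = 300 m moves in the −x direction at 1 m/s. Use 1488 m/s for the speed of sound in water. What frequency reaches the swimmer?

The observer lies on the +x side, so the source is heading away from the observer and the observer is heading toward the source.
Both move, so f' = f · (v + v_o)/(v + v_s).
f' = 141 × (1488 + 1)/(1488 + 4.8) = 141 × 1489/1492.8 ≈ 141 Hz.

141 Hz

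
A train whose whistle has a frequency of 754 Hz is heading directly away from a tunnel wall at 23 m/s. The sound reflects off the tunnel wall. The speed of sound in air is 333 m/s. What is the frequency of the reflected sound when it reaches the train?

The tunnel wall receives the sound from a moving source: f₁ = f₀ · v/(v + v_e) = 754 × 333/356 ≈ 705 Hz.
On the return leg the train is a moving observer: f₂ = f₁ · (v − v_e)/v = 705 × 310/333 ≈ 657 Hz.
Equivalently f₂ = f₀ · (v − v_e)/(v + v_e).

657 Hz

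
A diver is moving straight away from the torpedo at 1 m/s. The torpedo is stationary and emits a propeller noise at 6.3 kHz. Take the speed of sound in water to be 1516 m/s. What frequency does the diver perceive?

6.30 kHz

Moving observer, stationary source: f' = f · (v − v_o)/v.
f' = 6.3 × (1516 − 1)/1516 = 6.3 × 1515/1516 ≈ 6.30 kHz.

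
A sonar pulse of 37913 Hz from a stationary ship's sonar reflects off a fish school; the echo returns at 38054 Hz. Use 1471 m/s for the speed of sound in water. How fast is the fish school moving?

2.73 m/s

Double Doppler shift off a moving reflector: f₂ = f₀ · (v + u)/(v − u) (u > 0 toward emitter).
Rearranging, u = v · (f₂ − f₀)/(f₂ + f₀) = 1471 × 141/75967 ≈ 2.73 m/s.
So the fish school is moving at 2.73 m/s toward the emitter.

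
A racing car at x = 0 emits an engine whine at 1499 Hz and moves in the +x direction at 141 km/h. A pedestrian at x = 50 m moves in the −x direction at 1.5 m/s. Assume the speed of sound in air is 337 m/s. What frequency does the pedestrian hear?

141 km/h = 39.17 m/s.
The observer lies on the +x side, so the source is heading toward the observer and the observer is heading toward the source.
General Doppler shift: f' = f · (v + v_o)/(v − v_s).
f' = 1499 × (337 + 1.5)/(337 − 39.17) = 1499 × 338.5/297.83 ≈ 1704 Hz.

1704 Hz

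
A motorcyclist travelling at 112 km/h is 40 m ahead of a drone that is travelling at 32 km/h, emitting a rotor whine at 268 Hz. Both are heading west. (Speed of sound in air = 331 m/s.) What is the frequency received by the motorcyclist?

32 km/h = 8.889 m/s; 112 km/h = 31.11 m/s.
The motorcyclist is ahead, so the drone is moving toward it while the motorcyclist is moving away from the drone.
General Doppler shift: f' = f · (v − v_o)/(v − v_s).
f' = 268 × (331 − 31.11)/(331 − 8.889) = 268 × 299.89/322.11 ≈ 250 Hz.

250 Hz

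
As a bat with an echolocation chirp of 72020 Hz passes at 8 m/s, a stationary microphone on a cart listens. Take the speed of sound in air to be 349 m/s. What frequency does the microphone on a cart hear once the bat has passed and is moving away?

70406 Hz

Receding: f₂ = f · v/(v + v_s) = 72020 × 349/357 ≈ 70406 Hz.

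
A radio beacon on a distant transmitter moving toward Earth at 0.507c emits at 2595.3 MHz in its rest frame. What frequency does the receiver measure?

Relativistic Doppler for frequency: f' = f₀ · √((1 + β)/(1 − β)).
f' = 2595.3 × √(1.5070/0.4930) = 2595.3 × 1.74837 ≈ 4537.5 MHz.

4537.5 MHz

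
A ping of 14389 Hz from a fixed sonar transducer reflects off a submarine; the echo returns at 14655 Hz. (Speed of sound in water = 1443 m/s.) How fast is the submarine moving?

Double Doppler shift off a moving reflector: f₂ = f₀ · (v + u)/(v − u) (u > 0 toward emitter).
Rearranging, u = v · (f₂ − f₀)/(f₂ + f₀) = 1443 × 266/29044 ≈ 13.2 m/s.
So the submarine is moving at 13.2 m/s toward the emitter.

13.2 m/s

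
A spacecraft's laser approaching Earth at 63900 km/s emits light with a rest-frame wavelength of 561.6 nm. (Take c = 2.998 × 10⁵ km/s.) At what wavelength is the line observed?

452.3 nm

β = v/c = 63900/299800 = 0.2131.
Relativistic Doppler for wavelength: λ' = λ₀ · √((1 − β)/(1 + β)).
λ' = 561.6 × √(0.7869/1.2131) = 561.6 × 0.80536 ≈ 452.3 nm.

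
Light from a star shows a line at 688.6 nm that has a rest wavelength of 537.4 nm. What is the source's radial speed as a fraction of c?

0.243c

λ'/λ₀ = 1.2814 > 1 (redshift), so the source is receding.
λ'/λ₀ = √((1 + β)/(1 − β)) for a receding source ⇒ β = (r² − 1)/(r² + 1) with r = λ'/λ₀.
β = (1.6419 − 1)/(1.6419 + 1) ≈ 0.243.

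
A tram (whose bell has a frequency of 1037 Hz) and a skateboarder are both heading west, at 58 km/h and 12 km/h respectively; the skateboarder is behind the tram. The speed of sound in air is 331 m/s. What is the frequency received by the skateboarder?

58 km/h = 16.11 m/s; 12 km/h = 3.333 m/s.
The skateboarder is behind, so the tram is moving away from it while the skateboarder is moving toward the tram.
General Doppler shift: f' = f · (v + v_o)/(v + v_s).
f' = 1037 × (331 + 3.333)/(331 + 16.11) = 1037 × 334.33/347.11 ≈ 999 Hz.

999 Hz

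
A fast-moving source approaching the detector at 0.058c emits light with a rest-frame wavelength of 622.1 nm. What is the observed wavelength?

587.0 nm

Relativistic Doppler for wavelength: λ' = λ₀ · √((1 − β)/(1 + β)).
λ' = 622.1 × √(0.9420/1.0580) = 622.1 × 0.94359 ≈ 587.0 nm.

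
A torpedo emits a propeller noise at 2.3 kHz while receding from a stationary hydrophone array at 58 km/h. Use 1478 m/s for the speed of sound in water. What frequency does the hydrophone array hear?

58 km/h = 16.11 m/s.
Only the source moves, away from the listener, so f' = f · v/(v + v_s).
f' = 2.3 × 1478/(1478 + 16.11) = 2.3 × 1478/1494 ≈ 2.28 kHz.

2.28 kHz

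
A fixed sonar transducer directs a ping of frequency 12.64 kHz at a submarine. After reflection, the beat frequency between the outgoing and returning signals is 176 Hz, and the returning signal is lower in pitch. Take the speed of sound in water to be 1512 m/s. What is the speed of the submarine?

Double Doppler shift off a moving reflector: f₂ = f₀ · (v + u)/(v − u) (u > 0 toward emitter).
Returning signal is lower, so f₂ = f₀ − Δf = 12640 − 176 = 12464 Hz.
Rearranging, u = v · (f₂ − f₀)/(f₂ + f₀) = 1512 × -176/25104 ≈ -10.6 m/s.
So the submarine is moving at 10.6 m/s away from the emitter.

10.6 m/s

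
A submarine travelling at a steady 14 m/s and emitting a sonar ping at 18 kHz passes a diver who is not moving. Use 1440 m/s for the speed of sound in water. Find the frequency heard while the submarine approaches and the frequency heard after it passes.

Approaching: f₁ = f · v/(v − v_s) = 18 × 1440/1426 ≈ 18.18 kHz.
Receding: f₂ = f · v/(v + v_s) = 18 × 1440/1454 ≈ 17.83 kHz.

18.18 kHz approaching; 17.83 kHz receding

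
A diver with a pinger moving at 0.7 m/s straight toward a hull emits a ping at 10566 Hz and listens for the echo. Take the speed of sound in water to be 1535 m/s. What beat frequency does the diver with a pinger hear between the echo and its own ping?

9.6 Hz

The hull receives the sound from a moving source: f₁ = f₀ · v/(v − v_e) = 10566 × 1535/1534.3 ≈ 10570.82 Hz.
On the return leg the diver with a pinger is a moving observer: f₂ = f₁ · (v + v_e)/v = 10570.82 × 1535.7/1535 ≈ 10575.64 Hz.
Beat against the emitted tone: |f₂ − f₀| = 2v_e·f₀/(v − v_e) = 2 × 0.7 × 10566/1534.3 ≈ 9.6 Hz.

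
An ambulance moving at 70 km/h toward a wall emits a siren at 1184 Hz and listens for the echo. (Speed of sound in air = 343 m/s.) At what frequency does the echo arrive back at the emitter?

70 km/h = 19.44 m/s.
The wall receives the sound from a moving source: f₁ = f₀ · v/(v − v_e) = 1184 × 343/323.56 ≈ 1255 Hz.
On the return leg the ambulance is a moving observer: f₂ = f₁ · (v + v_e)/v = 1255 × 362.44/343 ≈ 1326 Hz.

1326 Hz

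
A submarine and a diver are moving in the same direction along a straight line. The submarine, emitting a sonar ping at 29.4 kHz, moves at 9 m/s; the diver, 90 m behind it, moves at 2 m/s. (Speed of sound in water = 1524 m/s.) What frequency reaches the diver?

29.3 kHz

The diver is behind, so the submarine is moving away from it while the diver is moving toward the submarine.
Both move, so f' = f · (v + v_o)/(v + v_s).
f' = 29.4 × (1524 + 2)/(1524 + 9) = 29.4 × 1526/1533 ≈ 29.3 kHz.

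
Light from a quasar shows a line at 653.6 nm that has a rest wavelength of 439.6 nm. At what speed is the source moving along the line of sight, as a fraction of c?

λ'/λ₀ = 1.4868 > 1 (redshift), so the source is receding.
λ'/λ₀ = √((1 + β)/(1 − β)) for a receding source ⇒ β = (r² − 1)/(r² + 1) with r = λ'/λ₀.
β = (2.2106 − 1)/(2.2106 + 1) ≈ 0.377.

0.377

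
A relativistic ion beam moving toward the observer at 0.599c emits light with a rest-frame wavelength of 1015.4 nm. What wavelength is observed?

508.5 nm

Relativistic Doppler for wavelength: λ' = λ₀ · √((1 − β)/(1 + β)).
λ' = 1015.4 × √(0.4010/1.5990) = 1015.4 × 0.50078 ≈ 508.5 nm.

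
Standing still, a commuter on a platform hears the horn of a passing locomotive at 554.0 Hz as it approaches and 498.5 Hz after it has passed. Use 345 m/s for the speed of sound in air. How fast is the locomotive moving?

f₁/f₂ = (v + v_s)/(v − v_s), so v_s = v · (f₁ − f₂)/(f₁ + f₂).
v_s = 345 × (554.0 − 498.5)/(554.0 + 498.5) = 345 × 55.5/1052.5 ≈ 18.2 m/s.

18.2 m/s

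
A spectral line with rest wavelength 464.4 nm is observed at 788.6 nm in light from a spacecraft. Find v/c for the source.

0.485c

λ'/λ₀ = 1.6981 > 1 (redshift), so the source is receding.
λ'/λ₀ = √((1 + β)/(1 − β)) for a receding source ⇒ β = (r² − 1)/(r² + 1) with r = λ'/λ₀.
β = (2.8836 − 1)/(2.8836 + 1) ≈ 0.485.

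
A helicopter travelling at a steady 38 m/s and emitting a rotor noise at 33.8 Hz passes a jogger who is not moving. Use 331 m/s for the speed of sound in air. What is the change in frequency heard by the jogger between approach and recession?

Approaching: f₁ = f · v/(v − v_s) = 33.8 × 331/293 ≈ 38.18 Hz.
Receding: f₂ = f · v/(v + v_s) = 33.8 × 331/369 ≈ 30.32 Hz.
Drop: f₁ − f₂ = 2f·v·v_s/(v² − v_s²) = 2 × 33.8 × 331 × 38/(331² − 38²) ≈ 7.86 Hz.

7.86 Hz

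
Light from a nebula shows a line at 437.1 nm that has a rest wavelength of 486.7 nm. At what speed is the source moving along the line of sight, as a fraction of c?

0.107c

λ'/λ₀ = 0.8981 < 1 (blueshift), so the source is approaching.
λ'/λ₀ = √((1 − β)/(1 + β)) for an approaching source ⇒ β = (1 − r²)/(1 + r²) with r = λ'/λ₀.
β = (1 − 0.8066)/(1 + 0.8066) ≈ 0.107.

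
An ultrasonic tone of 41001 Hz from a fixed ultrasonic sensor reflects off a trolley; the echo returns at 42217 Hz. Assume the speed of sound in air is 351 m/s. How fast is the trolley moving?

5.1 m/s

Double Doppler shift off a moving reflector: f₂ = f₀ · (v + u)/(v − u) (u > 0 toward emitter).
Rearranging, u = v · (f₂ − f₀)/(f₂ + f₀) = 351 × 1216/83218 ≈ 5.1 m/s.
So the trolley is moving at 5.1 m/s toward the emitter.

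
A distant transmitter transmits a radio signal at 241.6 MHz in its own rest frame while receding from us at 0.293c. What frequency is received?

Relativistic Doppler for frequency: f' = f₀ · √((1 − β)/(1 + β)).
f' = 241.6 × √(0.7070/1.2930) = 241.6 × 0.73945 ≈ 178.7 MHz.

178.7 MHz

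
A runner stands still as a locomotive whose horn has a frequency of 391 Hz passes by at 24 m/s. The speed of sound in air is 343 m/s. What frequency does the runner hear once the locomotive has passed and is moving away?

365 Hz

Receding: f₂ = f · v/(v + v_s) = 391 × 343/367 ≈ 365 Hz.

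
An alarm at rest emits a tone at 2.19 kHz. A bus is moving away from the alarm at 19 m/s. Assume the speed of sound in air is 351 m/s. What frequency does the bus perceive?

2.07 kHz

Moving observer, stationary source: f' = f · (v − v_o)/v.
f' = 2.19 × (351 − 19)/351 = 2.19 × 332/351 ≈ 2.07 kHz.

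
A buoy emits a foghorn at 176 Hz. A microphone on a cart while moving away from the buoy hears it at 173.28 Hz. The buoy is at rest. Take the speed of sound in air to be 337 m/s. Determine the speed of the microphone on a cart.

f' = f · (v − v_o)/v ⇒ v_o = v · |f'/f − 1|.
v_o = 337 × |173.28/176 − 1| = 337 × 0.01545 ≈ 5.2 m/s.

5.2 m/s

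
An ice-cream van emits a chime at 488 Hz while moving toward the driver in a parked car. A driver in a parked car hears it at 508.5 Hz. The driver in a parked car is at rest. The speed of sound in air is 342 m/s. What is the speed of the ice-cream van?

13.8 m/s

f' = f · v/(v − v_s) ⇒ v_s = v · |1 − f/f'|.
v_s = 342 × |1 − 488/508.5| = 342 × 0.04031 ≈ 13.8 m/s.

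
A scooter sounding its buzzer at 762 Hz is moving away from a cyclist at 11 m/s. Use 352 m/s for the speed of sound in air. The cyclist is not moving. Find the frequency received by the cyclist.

With the source moving away from a stationary observer, f' = f · v/(v + v_s).
f' = 762 × 352/(352 + 11) = 762 × 352/363 ≈ 739 Hz.

739 Hz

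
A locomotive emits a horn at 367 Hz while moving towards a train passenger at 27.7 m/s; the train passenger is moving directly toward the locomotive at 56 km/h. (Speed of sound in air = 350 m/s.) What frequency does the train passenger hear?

56 km/h = 15.56 m/s.
Both move, so f' = f · (v + v_o)/(v − v_s).
f' = 367 × (350 + 15.56)/(350 − 27.7) = 367 × 365.56/322.3 ≈ 416 Hz.

416 Hz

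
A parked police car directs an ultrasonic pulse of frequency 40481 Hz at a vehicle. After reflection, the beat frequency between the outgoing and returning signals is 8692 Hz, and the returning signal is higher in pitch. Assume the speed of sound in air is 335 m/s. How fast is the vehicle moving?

Double Doppler shift off a moving reflector: f₂ = f₀ · (v + u)/(v − u) (u > 0 toward emitter).
Returning signal is higher, so f₂ = f₀ + Δf = 40481 + 8692 = 49173 Hz.
Rearranging, u = v · (f₂ − f₀)/(f₂ + f₀) = 335 × 8692/89654 ≈ 32 m/s.
So the vehicle is moving at 32 m/s toward the emitter.

32 m/s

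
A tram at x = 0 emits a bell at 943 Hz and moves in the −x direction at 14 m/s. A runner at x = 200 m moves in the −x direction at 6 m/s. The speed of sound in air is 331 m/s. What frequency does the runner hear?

The observer lies on the +x side, so the source is heading away from the observer and the observer is heading toward the source.
Both move, so f' = f · (v + v_o)/(v + v_s).
f' = 943 × (331 + 6)/(331 + 14) = 943 × 337/345 ≈ 921 Hz.

921 Hz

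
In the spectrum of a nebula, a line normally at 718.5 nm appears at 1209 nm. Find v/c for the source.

0.478c

λ'/λ₀ = 1.6827 > 1 (redshift), so the source is receding.
λ'/λ₀ = √((1 + β)/(1 − β)) for a receding source ⇒ β = (r² − 1)/(r² + 1) with r = λ'/λ₀.
β = (2.8314 − 1)/(2.8314 + 1) ≈ 0.478.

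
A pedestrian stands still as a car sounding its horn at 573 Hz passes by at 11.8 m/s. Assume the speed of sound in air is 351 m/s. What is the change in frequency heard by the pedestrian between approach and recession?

38.6 Hz

Approaching: f₁ = f · v/(v − v_s) = 573 × 351/339.2 ≈ 592.9 Hz.
Receding: f₂ = f · v/(v + v_s) = 573 × 351/362.8 ≈ 554.4 Hz.
Drop: f₁ − f₂ = 2f·v·v_s/(v² − v_s²) = 2 × 573 × 351 × 11.8/(351² − 11.8²) ≈ 38.6 Hz.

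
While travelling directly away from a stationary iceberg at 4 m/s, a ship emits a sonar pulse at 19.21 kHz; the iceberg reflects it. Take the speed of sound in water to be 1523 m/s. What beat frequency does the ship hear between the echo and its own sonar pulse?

101 Hz

The iceberg receives the sound from a moving source: f₁ = f₀ · v/(v + v_e) = 19.21 × 1523/1527 ≈ 19.1597 kHz.
On the return leg the ship is a moving observer: f₂ = f₁ · (v − v_e)/v = 19.1597 × 1519/1523 ≈ 19.1094 kHz.
Beat against the emitted tone (with f₀ = 19210 Hz): |f₂ − f₀| = 2v_e·f₀/(v + v_e) = 2 × 4 × 19210/1527 ≈ 101 Hz.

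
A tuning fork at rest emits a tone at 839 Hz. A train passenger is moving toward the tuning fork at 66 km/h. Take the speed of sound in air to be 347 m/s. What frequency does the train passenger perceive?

883 Hz

66 km/h = 18.33 m/s.
Only the observer moves, toward the source, so f' = f · (v + v_o)/v.
f' = 839 × (347 + 18.33)/347 = 839 × 365.33/347 ≈ 883 Hz.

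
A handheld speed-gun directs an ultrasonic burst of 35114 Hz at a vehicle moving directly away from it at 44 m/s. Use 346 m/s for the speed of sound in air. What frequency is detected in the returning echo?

At the vehicle (a moving observer), f₁ = f₀ · (v − u)/v = 35114 × 302/346 ≈ 30649 Hz.
On reflection it acts as a source moving away from the stationary detector: f₂ = f₁ · v/(v + u) = 30649 × 346/390 ≈ 27191 Hz.

27191 Hz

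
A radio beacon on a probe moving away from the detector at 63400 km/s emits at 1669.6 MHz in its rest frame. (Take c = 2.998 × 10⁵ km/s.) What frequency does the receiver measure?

1347.0 MHz

β = v/c = 63400/299800 = 0.2115.
Relativistic Doppler for frequency: f' = f₀ · √((1 − β)/(1 + β)).
f' = 1669.6 × √(0.7885/1.2115) = 1669.6 × 0.80677 ≈ 1347.0 MHz.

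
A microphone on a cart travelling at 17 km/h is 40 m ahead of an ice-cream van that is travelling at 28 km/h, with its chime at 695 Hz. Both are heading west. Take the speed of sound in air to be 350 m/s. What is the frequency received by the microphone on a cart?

28 km/h = 7.778 m/s; 17 km/h = 4.722 m/s.
The microphone on a cart is ahead, so the ice-cream van is moving toward it while the microphone on a cart is moving away from the ice-cream van.
Both move, so f' = f · (v − v_o)/(v − v_s).
f' = 695 × (350 − 4.722)/(350 − 7.778) = 695 × 345.28/342.22 ≈ 701 Hz.

701 Hz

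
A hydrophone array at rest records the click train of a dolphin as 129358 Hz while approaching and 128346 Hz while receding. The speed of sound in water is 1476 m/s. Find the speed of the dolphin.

f₁/f₂ = (v + v_s)/(v − v_s), so v_s = v · (f₁ − f₂)/(f₁ + f₂).
v_s = 1476 × (129358 − 128346)/(129358 + 128346) = 1476 × 1012/257704 ≈ 5.8 m/s.

5.8 m/s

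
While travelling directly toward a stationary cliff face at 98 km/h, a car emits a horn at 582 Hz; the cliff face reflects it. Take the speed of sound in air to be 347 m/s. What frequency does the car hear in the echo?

98 km/h = 27.22 m/s.
The cliff face receives the sound from a moving source: f₁ = f₀ · v/(v − v_e) = 582 × 347/319.78 ≈ 632 Hz.
On the return leg the car is a moving observer: f₂ = f₁ · (v + v_e)/v = 632 × 374.22/347 ≈ 681 Hz.

681 Hz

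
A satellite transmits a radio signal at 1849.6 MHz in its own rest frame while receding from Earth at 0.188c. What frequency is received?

Relativistic Doppler for frequency: f' = f₀ · √((1 − β)/(1 + β)).
f' = 1849.6 × √(0.8120/1.1880) = 1849.6 × 0.82674 ≈ 1529.1 MHz.

1529.1 MHz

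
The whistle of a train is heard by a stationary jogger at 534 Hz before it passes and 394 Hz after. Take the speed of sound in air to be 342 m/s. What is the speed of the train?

f₁/f₂ = (v + v_s)/(v − v_s), so v_s = v · (f₁ − f₂)/(f₁ + f₂).
v_s = 342 × (534 − 394)/(534 + 394) = 342 × 140/928 ≈ 52 m/s.

52 m/s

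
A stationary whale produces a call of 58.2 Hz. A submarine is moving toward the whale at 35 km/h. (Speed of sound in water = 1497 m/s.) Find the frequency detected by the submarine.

58.6 Hz

35 km/h = 9.722 m/s.
Only the observer moves, toward the source, so f' = f · (v + v_o)/v.
f' = 58.2 × (1497 + 9.722)/1497 = 58.2 × 1506.7/1497 ≈ 58.6 Hz.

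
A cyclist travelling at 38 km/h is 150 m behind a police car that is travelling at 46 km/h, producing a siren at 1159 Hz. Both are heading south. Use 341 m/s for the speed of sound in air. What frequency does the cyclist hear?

46 km/h = 12.78 m/s; 38 km/h = 10.56 m/s.
The cyclist is behind, so the police car is moving away from it while the cyclist is moving toward the police car.
General Doppler shift: f' = f · (v + v_o)/(v + v_s).
f' = 1159 × (341 + 10.56)/(341 + 12.78) = 1159 × 351.56/353.78 ≈ 1152 Hz.

1152 Hz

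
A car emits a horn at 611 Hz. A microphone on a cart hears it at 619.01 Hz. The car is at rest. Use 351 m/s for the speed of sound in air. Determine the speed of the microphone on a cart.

4.6 m/s

f' > f, so the microphone on a cart is approaching.
f' = f · (v + v_o)/v ⇒ v_o = v · |f'/f − 1|.
v_o = 351 × |619.01/611 − 1| = 351 × 0.01311 ≈ 4.6 m/s.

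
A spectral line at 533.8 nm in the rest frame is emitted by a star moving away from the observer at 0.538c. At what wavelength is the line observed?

Relativistic Doppler for wavelength: λ' = λ₀ · √((1 + β)/(1 − β)).
λ' = 533.8 × √(1.5380/0.4620) = 533.8 × 1.82456 ≈ 973.9 nm.

973.9 nm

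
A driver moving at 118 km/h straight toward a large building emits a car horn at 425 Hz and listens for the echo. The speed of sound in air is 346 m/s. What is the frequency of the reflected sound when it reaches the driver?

514 Hz

118 km/h = 32.78 m/s.
The large building receives the sound from a moving source: f₁ = f₀ · v/(v − v_e) = 425 × 346/313.22 ≈ 469 Hz.
On the return leg the driver is a moving observer: f₂ = f₁ · (v + v_e)/v = 469 × 378.78/346 ≈ 514 Hz.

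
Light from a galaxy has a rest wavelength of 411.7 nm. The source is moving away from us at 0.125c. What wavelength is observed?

Relativistic Doppler for wavelength: λ' = λ₀ · √((1 + β)/(1 − β)).
λ' = 411.7 × √(1.1250/0.8750) = 411.7 × 1.13389 ≈ 466.8 nm.

466.8 nm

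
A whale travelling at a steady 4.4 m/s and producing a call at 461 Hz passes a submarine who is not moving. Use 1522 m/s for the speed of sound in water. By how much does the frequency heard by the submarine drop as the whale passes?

2.67 Hz

Approaching: f₁ = f · v/(v − v_s) = 461 × 1522/1517.6 ≈ 462.34 Hz.
Receding: f₂ = f · v/(v + v_s) = 461 × 1522/1526.4 ≈ 459.67 Hz.
Drop: f₁ − f₂ = 2f·v·v_s/(v² − v_s²) = 2 × 461 × 1522 × 4.4/(1522² − 4.4²) ≈ 2.67 Hz.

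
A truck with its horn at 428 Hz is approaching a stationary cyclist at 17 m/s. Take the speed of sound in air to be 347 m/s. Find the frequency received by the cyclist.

Moving source, stationary observer: f' = f · v/(v − v_s) since the source is approaching.
f' = 428 × 347/(347 − 17) = 428 × 347/330 ≈ 450 Hz.

450 Hz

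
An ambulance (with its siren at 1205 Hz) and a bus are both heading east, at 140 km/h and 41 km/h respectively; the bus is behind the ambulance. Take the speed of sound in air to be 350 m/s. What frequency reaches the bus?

1120 Hz

140 km/h = 38.89 m/s; 41 km/h = 11.39 m/s.
The bus is behind, so the ambulance is moving away from it while the bus is moving toward the ambulance.
With source receding and observer approaching, f' = f · (v + v_o)/(v + v_s).
f' = 1205 × (350 + 11.39)/(350 + 38.89) = 1205 × 361.39/388.89 ≈ 1120 Hz.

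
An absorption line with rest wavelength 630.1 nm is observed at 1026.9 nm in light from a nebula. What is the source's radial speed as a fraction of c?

λ'/λ₀ = 1.6297 > 1 (redshift), so the source is receding.
λ'/λ₀ = √((1 + β)/(1 − β)) for a receding source ⇒ β = (r² − 1)/(r² + 1) with r = λ'/λ₀.
β = (2.6561 − 1)/(2.6561 + 1) ≈ 0.453.

0.453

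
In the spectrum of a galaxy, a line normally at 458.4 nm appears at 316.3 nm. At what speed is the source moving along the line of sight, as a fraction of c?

0.355

λ'/λ₀ = 0.6900 < 1 (blueshift), so the source is approaching.
λ'/λ₀ = √((1 − β)/(1 + β)) for an approaching source ⇒ β = (1 − r²)/(1 + r²) with r = λ'/λ₀.
β = (1 − 0.4761)/(1 + 0.4761) ≈ 0.355.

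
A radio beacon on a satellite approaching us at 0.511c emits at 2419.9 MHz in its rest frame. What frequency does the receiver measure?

Relativistic Doppler for frequency: f' = f₀ · √((1 + β)/(1 − β)).
f' = 2419.9 × √(1.5110/0.4890) = 2419.9 × 1.75783 ≈ 4253.8 MHz.

4253.8 MHz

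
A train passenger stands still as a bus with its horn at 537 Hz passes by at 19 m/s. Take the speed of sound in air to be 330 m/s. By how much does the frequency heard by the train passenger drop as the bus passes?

Approaching: f₁ = f · v/(v − v_s) = 537 × 330/311 ≈ 569.8 Hz.
Receding: f₂ = f · v/(v + v_s) = 537 × 330/349 ≈ 507.8 Hz.
Drop: f₁ − f₂ = 2f·v·v_s/(v² − v_s²) = 2 × 537 × 330 × 19/(330² − 19²) ≈ 62.0 Hz.

62.0 Hz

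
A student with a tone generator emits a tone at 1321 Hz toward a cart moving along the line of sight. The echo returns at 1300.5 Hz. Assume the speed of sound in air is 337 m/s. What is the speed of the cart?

Double Doppler shift off a moving reflector: f₂ = f₀ · (v + u)/(v − u) (u > 0 toward emitter).
Rearranging, u = v · (f₂ − f₀)/(f₂ + f₀) = 337 × -20.5/2621.5 ≈ -2.64 m/s.
So the cart is moving at 2.64 m/s away from the emitter.

2.64 m/s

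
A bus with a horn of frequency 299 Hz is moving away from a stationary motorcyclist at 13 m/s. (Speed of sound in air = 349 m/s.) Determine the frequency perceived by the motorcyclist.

288 Hz

Moving source, stationary observer: f' = f · v/(v + v_s) since the source is receding.
f' = 299 × 349/(349 + 13) = 299 × 349/362 ≈ 288 Hz.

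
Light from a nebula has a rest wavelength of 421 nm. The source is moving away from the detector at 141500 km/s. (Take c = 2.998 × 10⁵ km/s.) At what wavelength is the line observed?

702.9 nm

β = v/c = 141500/299800 = 0.4720.
Relativistic Doppler for wavelength: λ' = λ₀ · √((1 + β)/(1 − β)).
λ' = 421 × √(1.4720/0.5280) = 421 × 1.66965 ≈ 702.9 nm.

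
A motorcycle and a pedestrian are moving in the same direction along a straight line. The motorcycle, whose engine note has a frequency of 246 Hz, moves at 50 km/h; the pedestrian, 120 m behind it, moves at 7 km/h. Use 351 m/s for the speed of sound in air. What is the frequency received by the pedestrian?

50 km/h = 13.89 m/s; 7 km/h = 1.944 m/s.
The pedestrian is behind, so the motorcycle is moving away from it while the pedestrian is moving toward the motorcycle.
Both move, so f' = f · (v + v_o)/(v + v_s).
f' = 246 × (351 + 1.944)/(351 + 13.89) = 246 × 352.94/364.89 ≈ 238 Hz.

238 Hz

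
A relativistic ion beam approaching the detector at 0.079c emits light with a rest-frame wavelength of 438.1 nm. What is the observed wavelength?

404.8 nm

Relativistic Doppler for wavelength: λ' = λ₀ · √((1 − β)/(1 + β)).
λ' = 438.1 × √(0.9210/1.0790) = 438.1 × 0.92389 ≈ 404.8 nm.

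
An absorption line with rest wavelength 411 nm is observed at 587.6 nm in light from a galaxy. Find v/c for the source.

0.343c

λ'/λ₀ = 1.4297 > 1 (redshift), so the source is receding.
λ'/λ₀ = √((1 + β)/(1 − β)) for a receding source ⇒ β = (r² − 1)/(r² + 1) with r = λ'/λ₀.
β = (2.0440 − 1)/(2.0440 + 1) ≈ 0.343.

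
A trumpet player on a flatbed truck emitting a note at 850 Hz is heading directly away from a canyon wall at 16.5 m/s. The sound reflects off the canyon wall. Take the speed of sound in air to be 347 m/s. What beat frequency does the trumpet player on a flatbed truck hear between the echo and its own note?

The canyon wall receives the sound from a moving source: f₁ = f₀ · v/(v + v_e) = 850 × 347/363.5 ≈ 811.4 Hz.
On the return leg the trumpet player on a flatbed truck is a moving observer: f₂ = f₁ · (v − v_e)/v = 811.4 × 330.5/347 ≈ 772.8 Hz.
Beat against the emitted tone: |f₂ − f₀| = 2v_e·f₀/(v + v_e) = 2 × 16.5 × 850/363.5 ≈ 77 Hz.

77 Hz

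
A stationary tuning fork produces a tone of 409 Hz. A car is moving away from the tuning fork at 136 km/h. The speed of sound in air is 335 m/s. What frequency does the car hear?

363 Hz

136 km/h = 37.78 m/s.
Only the observer moves, away from the source, so f' = f · (v − v_o)/v.
f' = 409 × (335 − 37.78)/335 = 409 × 297.22/335 ≈ 363 Hz.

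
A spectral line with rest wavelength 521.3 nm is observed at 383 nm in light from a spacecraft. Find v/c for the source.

λ'/λ₀ = 0.7347 < 1 (blueshift), so the source is approaching.
λ'/λ₀ = √((1 − β)/(1 + β)) for an approaching source ⇒ β = (1 − r²)/(1 + r²) with r = λ'/λ₀.
β = (1 − 0.5398)/(1 + 0.5398) ≈ 0.299.

0.299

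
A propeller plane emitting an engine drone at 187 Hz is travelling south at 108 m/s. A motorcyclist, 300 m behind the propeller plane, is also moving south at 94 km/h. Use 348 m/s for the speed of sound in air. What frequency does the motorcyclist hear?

94 km/h = 26.11 m/s.
The motorcyclist is behind, so the propeller plane is moving away from it while the motorcyclist is moving toward the propeller plane.
General Doppler shift: f' = f · (v + v_o)/(v + v_s).
f' = 187 × (348 + 26.11)/(348 + 108) = 187 × 374.11/456 ≈ 153 Hz.

153 Hz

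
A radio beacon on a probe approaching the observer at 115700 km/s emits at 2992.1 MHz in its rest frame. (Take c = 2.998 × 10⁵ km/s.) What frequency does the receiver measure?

4495.1 MHz

β = v/c = 115700/299800 = 0.3859.
Relativistic Doppler for frequency: f' = f₀ · √((1 + β)/(1 − β)).
f' = 2992.1 × √(1.3859/0.6141) = 2992.1 × 1.50231 ≈ 4495.1 MHz.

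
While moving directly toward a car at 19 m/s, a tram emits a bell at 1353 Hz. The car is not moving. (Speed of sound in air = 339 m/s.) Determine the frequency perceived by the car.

Moving source, stationary observer: f' = f · v/(v − v_s) since the source is approaching.
f' = 1353 × 339/(339 − 19) = 1353 × 339/320 ≈ 1433 Hz.

1433 Hz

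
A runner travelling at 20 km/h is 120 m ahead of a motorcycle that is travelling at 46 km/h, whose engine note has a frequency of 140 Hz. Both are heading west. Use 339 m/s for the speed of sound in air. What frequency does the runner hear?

143 Hz

46 km/h = 12.78 m/s; 20 km/h = 5.556 m/s.
The runner is ahead, so the motorcycle is moving toward it while the runner is moving away from the motorcycle.
Both move, so f' = f · (v − v_o)/(v − v_s).
f' = 140 × (339 − 5.556)/(339 − 12.78) = 140 × 333.44/326.22 ≈ 143 Hz.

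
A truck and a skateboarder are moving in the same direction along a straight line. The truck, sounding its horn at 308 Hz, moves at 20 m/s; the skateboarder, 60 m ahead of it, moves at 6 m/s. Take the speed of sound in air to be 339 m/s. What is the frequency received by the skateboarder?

The skateboarder is ahead, so the truck is moving toward it while the skateboarder is moving away from the truck.
With source approaching and observer receding, f' = f · (v − v_o)/(v − v_s).
f' = 308 × (339 − 6)/(339 − 20) = 308 × 333/319 ≈ 322 Hz.

322 Hz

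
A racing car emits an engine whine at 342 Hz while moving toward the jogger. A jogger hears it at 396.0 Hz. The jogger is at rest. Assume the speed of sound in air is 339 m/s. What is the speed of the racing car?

f' = f · v/(v − v_s) ⇒ v_s = v · |1 − f/f'|.
v_s = 339 × |1 − 342/396.0| = 339 × 0.1364 ≈ 46 m/s.

46 m/s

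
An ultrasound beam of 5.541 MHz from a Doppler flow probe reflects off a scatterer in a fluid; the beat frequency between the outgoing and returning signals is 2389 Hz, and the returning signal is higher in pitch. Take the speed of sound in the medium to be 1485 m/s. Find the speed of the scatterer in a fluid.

Double Doppler shift off a moving reflector: f₂ = f₀ · (v + u)/(v − u) (u > 0 toward emitter).
Returning signal is higher, so f₂ = f₀ + Δf = 5541000 + 2389 = 5543389 Hz.
Rearranging, u = v · (f₂ − f₀)/(f₂ + f₀) = 1485 × 2389/11084389 ≈ 0.32 m/s.
So the scatterer in a fluid is moving at 0.32 m/s toward the emitter.

0.32 m/s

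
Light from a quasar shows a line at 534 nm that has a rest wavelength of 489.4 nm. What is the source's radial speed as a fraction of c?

0.087

λ'/λ₀ = 1.0911 > 1 (redshift), so the source is receding.
λ'/λ₀ = √((1 + β)/(1 − β)) for a receding source ⇒ β = (r² − 1)/(r² + 1) with r = λ'/λ₀.
β = (1.1906 − 1)/(1.1906 + 1) ≈ 0.087.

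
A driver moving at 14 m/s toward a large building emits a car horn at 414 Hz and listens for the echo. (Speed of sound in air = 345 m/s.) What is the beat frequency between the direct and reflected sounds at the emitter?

35.0 Hz

The large building receives the sound from a moving source: f₁ = f₀ · v/(v − v_e) = 414 × 345/331 ≈ 431.5 Hz.
On the return leg the driver is a moving observer: f₂ = f₁ · (v + v_e)/v = 431.5 × 359/345 ≈ 449.0 Hz.
Equivalently f₂ = f₀ · (v + v_e)/(v − v_e).
Beat against the emitted tone: |f₂ − f₀| = 2v_e·f₀/(v − v_e) = 2 × 14 × 414/331 ≈ 35.0 Hz.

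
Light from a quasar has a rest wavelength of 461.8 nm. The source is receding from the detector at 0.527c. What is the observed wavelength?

Relativistic Doppler for wavelength: λ' = λ₀ · √((1 + β)/(1 − β)).
λ' = 461.8 × √(1.5270/0.4730) = 461.8 × 1.79676 ≈ 829.7 nm.

829.7 nm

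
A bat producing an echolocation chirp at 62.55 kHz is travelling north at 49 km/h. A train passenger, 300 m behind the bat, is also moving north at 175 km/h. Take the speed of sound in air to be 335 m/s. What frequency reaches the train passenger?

68.8 kHz

49 km/h = 13.61 m/s; 175 km/h = 48.61 m/s.
The train passenger is behind, so the bat is moving away from it while the train passenger is moving toward the bat.
With source receding and observer approaching, f' = f · (v + v_o)/(v + v_s).
f' = 62.55 × (335 + 48.61)/(335 + 13.61) = 62.55 × 383.61/348.61 ≈ 68.8 kHz.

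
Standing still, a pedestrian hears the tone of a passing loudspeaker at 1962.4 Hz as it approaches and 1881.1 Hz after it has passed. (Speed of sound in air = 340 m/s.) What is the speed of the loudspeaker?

f₁/f₂ = (v + v_s)/(v − v_s), so v_s = v · (f₁ − f₂)/(f₁ + f₂).
v_s = 340 × (1962.4 − 1881.1)/(1962.4 + 1881.1) = 340 × 81.3/3843.5 ≈ 7.2 m/s.

7.2 m/s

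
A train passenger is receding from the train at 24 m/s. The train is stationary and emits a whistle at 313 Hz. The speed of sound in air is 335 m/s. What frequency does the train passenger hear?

Moving observer, stationary source: f' = f · (v − v_o)/v.
f' = 313 × (335 − 24)/335 = 313 × 311/335 ≈ 291 Hz.

291 Hz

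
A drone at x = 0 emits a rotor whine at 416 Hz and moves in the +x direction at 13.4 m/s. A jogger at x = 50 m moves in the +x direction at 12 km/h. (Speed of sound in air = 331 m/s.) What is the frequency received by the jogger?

429 Hz

12 km/h = 3.333 m/s.
The observer lies on the +x side, so the source is heading toward the observer and the observer is heading away from the source.
With source approaching and observer receding, f' = f · (v − v_o)/(v − v_s).
f' = 416 × (331 − 3.333)/(331 − 13.4) = 416 × 327.67/317.6 ≈ 429 Hz.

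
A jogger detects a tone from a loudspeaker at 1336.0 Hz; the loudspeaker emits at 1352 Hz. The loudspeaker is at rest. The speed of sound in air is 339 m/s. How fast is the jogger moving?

f' < f, so the jogger is receding.
f' = f · (v − v_o)/v ⇒ v_o = v · |f'/f − 1|.
v_o = 339 × |1336.0/1352 − 1| = 339 × 0.01183 ≈ 4.0 m/s.

4.0 m/s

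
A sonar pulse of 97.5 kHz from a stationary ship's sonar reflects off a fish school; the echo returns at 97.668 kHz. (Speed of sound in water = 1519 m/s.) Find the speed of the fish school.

1.31 m/s

Double Doppler shift off a moving reflector: f₂ = f₀ · (v + u)/(v − u) (u > 0 toward emitter).
Rearranging, u = v · (f₂ − f₀)/(f₂ + f₀) = 1519 × 0.168/195.168 ≈ 1.31 m/s.
So the fish school is moving at 1.31 m/s toward the emitter.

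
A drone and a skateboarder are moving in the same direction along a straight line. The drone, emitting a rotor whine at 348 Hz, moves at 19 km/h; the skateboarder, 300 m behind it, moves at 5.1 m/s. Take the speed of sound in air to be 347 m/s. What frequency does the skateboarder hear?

348 Hz

19 km/h = 5.278 m/s.
The skateboarder is behind, so the drone is moving away from it while the skateboarder is moving toward the drone.
Both move, so f' = f · (v + v_o)/(v + v_s).
f' = 348 × (347 + 5.1)/(347 + 5.278) = 348 × 352.1/352.28 ≈ 348 Hz.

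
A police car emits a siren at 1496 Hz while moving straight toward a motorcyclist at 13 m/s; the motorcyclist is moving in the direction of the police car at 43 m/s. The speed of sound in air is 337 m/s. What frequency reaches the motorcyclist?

1755 Hz

General Doppler shift: f' = f · (v + v_o)/(v − v_s).
f' = 1496 × (337 + 43)/(337 − 13) = 1496 × 380/324 ≈ 1755 Hz.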